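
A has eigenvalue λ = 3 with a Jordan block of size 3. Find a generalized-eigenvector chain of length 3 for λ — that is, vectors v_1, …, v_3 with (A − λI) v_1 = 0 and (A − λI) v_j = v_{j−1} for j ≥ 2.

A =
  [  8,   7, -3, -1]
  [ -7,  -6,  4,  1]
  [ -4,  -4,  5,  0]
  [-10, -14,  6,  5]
A Jordan chain for λ = 3 of length 3:
v_1 = (-2, 2, 0, 4)ᵀ
v_2 = (5, -7, -4, -10)ᵀ
v_3 = (1, 0, 0, 0)ᵀ

Let N = A − (3)·I. We want v_3 with N^3 v_3 = 0 but N^2 v_3 ≠ 0; then v_{j-1} := N · v_j for j = 3, …, 2.

Pick v_3 = (1, 0, 0, 0)ᵀ.
Then v_2 = N · v_3 = (5, -7, -4, -10)ᵀ.
Then v_1 = N · v_2 = (-2, 2, 0, 4)ᵀ.

Sanity check: (A − (3)·I) v_1 = (0, 0, 0, 0)ᵀ = 0. ✓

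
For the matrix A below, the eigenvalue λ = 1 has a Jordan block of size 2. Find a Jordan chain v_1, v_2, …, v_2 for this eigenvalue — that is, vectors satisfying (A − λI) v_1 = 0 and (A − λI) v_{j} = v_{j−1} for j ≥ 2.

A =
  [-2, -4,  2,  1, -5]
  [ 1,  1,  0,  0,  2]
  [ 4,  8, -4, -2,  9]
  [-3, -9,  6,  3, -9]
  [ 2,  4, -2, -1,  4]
A Jordan chain for λ = 1 of length 2:
v_1 = (-2, 1, 3, -3, 1)ᵀ
v_2 = (1, 0, -1, 3, 0)ᵀ

Let N = A − (1)·I. We want v_2 with N^2 v_2 = 0 but N^1 v_2 ≠ 0; then v_{j-1} := N · v_j for j = 2, …, 2.

Pick v_2 = (1, 0, -1, 3, 0)ᵀ.
Then v_1 = N · v_2 = (-2, 1, 3, -3, 1)ᵀ.

Sanity check: (A − (1)·I) v_1 = (0, 0, 0, 0, 0)ᵀ = 0. ✓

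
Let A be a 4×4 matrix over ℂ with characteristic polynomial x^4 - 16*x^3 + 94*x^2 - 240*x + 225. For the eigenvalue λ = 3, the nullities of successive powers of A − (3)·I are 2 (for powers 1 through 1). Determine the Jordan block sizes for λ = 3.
Block sizes for λ = 3: [1, 1]

From the dimensions of kernels of powers, the number of Jordan blocks of size at least j is d_j − d_{j−1} where d_j = dim ker(N^j) (with d_0 = 0). Computing the differences gives [2].
The number of blocks of size exactly k is (#blocks of size ≥ k) − (#blocks of size ≥ k + 1), so the partition is: 2 block(s) of size 1.
In nonincreasing order the block sizes are [1, 1].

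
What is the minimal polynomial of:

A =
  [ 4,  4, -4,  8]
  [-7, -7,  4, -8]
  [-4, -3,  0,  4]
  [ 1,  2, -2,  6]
x^3 - x^2 - 8*x + 12

The characteristic polynomial is χ_A(x) = (x - 2)^3*(x + 3), so the eigenvalues are known. The minimal polynomial is
  m_A(x) = Π_λ (x − λ)^{k_λ}
where k_λ is the size of the *largest* Jordan block for λ (equivalently, the smallest k with (A − λI)^k v = 0 for every generalised eigenvector v of λ).

  λ = -3: largest Jordan block has size 1, contributing (x + 3)
  λ = 2: largest Jordan block has size 2, contributing (x − 2)^2

So m_A(x) = (x - 2)^2*(x + 3) = x^3 - x^2 - 8*x + 12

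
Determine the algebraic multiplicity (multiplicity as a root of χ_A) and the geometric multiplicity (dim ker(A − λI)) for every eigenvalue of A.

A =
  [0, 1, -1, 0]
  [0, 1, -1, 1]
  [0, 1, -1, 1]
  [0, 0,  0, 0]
λ = 0: alg = 4, geom = 2

Step 1 — factor the characteristic polynomial to read off the algebraic multiplicities:
  χ_A(x) = x^4

Step 2 — compute geometric multiplicities via the rank-nullity identity g(λ) = n − rank(A − λI):
  rank(A − (0)·I) = 2, so dim ker(A − (0)·I) = n − 2 = 2

Summary:
  λ = 0: algebraic multiplicity = 4, geometric multiplicity = 2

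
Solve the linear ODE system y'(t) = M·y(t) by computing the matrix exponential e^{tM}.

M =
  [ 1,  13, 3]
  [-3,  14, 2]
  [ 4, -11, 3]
e^{tM} =
  [-t^2*exp(6*t) - 5*t*exp(6*t) + exp(6*t), 3*t^2*exp(6*t) + 13*t*exp(6*t), t^2*exp(6*t) + 3*t*exp(6*t)]
  [-t^2*exp(6*t)/2 - 3*t*exp(6*t), 3*t^2*exp(6*t)/2 + 8*t*exp(6*t) + exp(6*t), t^2*exp(6*t)/2 + 2*t*exp(6*t)]
  [t^2*exp(6*t)/2 + 4*t*exp(6*t), -3*t^2*exp(6*t)/2 - 11*t*exp(6*t), -t^2*exp(6*t)/2 - 3*t*exp(6*t) + exp(6*t)]

Strategy: write M = P · J · P⁻¹ where J is a Jordan canonical form, so e^{tM} = P · e^{tJ} · P⁻¹, and e^{tJ} can be computed block-by-block.

M has Jordan form
J =
  [6, 1, 0]
  [0, 6, 1]
  [0, 0, 6]
(up to reordering of blocks).

Per-block formulas:
  For a 3×3 Jordan block J_3(6): exp(t · J_3(6)) = e^(6t)·(I + t·N + (t^2/2)·N^2), where N is the 3×3 nilpotent shift.

After assembling e^{tJ} and conjugating by P, we get:

e^{tM} =
  [-t^2*exp(6*t) - 5*t*exp(6*t) + exp(6*t), 3*t^2*exp(6*t) + 13*t*exp(6*t), t^2*exp(6*t) + 3*t*exp(6*t)]
  [-t^2*exp(6*t)/2 - 3*t*exp(6*t), 3*t^2*exp(6*t)/2 + 8*t*exp(6*t) + exp(6*t), t^2*exp(6*t)/2 + 2*t*exp(6*t)]
  [t^2*exp(6*t)/2 + 4*t*exp(6*t), -3*t^2*exp(6*t)/2 - 11*t*exp(6*t), -t^2*exp(6*t)/2 - 3*t*exp(6*t) + exp(6*t)]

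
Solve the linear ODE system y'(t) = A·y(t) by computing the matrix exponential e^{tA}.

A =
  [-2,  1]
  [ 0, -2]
e^{tA} =
  [exp(-2*t), t*exp(-2*t)]
  [0, exp(-2*t)]

Strategy: write A = P · J · P⁻¹ where J is a Jordan canonical form, so e^{tA} = P · e^{tJ} · P⁻¹, and e^{tJ} can be computed block-by-block.

A has Jordan form
J =
  [-2,  1]
  [ 0, -2]
(up to reordering of blocks).

Per-block formulas:
  For a 2×2 Jordan block J_2(-2): exp(t · J_2(-2)) = e^(-2t)·(I + t·N), where N is the 2×2 nilpotent shift.

After assembling e^{tJ} and conjugating by P, we get:

e^{tA} =
  [exp(-2*t), t*exp(-2*t)]
  [0, exp(-2*t)]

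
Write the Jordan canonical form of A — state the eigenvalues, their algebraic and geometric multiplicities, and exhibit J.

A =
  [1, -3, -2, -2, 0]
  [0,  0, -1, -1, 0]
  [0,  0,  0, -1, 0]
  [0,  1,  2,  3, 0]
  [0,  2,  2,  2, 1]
J_3(1) ⊕ J_1(1) ⊕ J_1(1)

The characteristic polynomial is
  det(x·I − A) = x^5 - 5*x^4 + 10*x^3 - 10*x^2 + 5*x - 1 = (x - 1)^5

Eigenvalues and multiplicities (the geometric multiplicity of λ is n − rank(A − λI), which equals the number of Jordan blocks for λ):
  λ = 1: algebraic multiplicity = 5, geometric multiplicity = 3

Determining the block sizes for each eigenvalue:
  λ = 1: with am = 5 and gm = 3, the partition is not yet determined (e.g. several partitions of 5 into 3 parts exist). Let N = A − (1)·I. Computing rank(N^1) = 2, rank(N^2) = 1, rank(N^3) = 0; the number of blocks of size ≥ j is rank(N^{j−1}) − rank(N^j), giving [3, 1, 1]. So we have 1 block(s) of size 3, 2 block(s) of size 1 → block sizes [3, 1, 1]

Assembling the blocks gives a Jordan form
J =
  [1, 1, 0, 0, 0]
  [0, 1, 1, 0, 0]
  [0, 0, 1, 0, 0]
  [0, 0, 0, 1, 0]
  [0, 0, 0, 0, 1]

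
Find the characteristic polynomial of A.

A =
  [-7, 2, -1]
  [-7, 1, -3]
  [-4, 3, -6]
x^3 + 12*x^2 + 48*x + 64

Expanding det(x·I − A) (e.g. by cofactor expansion or by noting that A is similar to its Jordan form J, which has the same characteristic polynomial as A) gives
  χ_A(x) = x^3 + 12*x^2 + 48*x + 64
which factors as (x + 4)^3. The eigenvalues (with algebraic multiplicities) are λ = -4 with multiplicity 3.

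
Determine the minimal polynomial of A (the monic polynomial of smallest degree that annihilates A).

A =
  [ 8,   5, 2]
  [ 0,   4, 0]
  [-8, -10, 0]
x^2 - 8*x + 16

The characteristic polynomial is χ_A(x) = (x - 4)^3, so the eigenvalues are known. The minimal polynomial is
  m_A(x) = Π_λ (x − λ)^{k_λ}
where k_λ is the size of the *largest* Jordan block for λ (equivalently, the smallest k with (A − λI)^k v = 0 for every generalised eigenvector v of λ).

  λ = 4: largest Jordan block has size 2, contributing (x − 4)^2

So m_A(x) = (x - 4)^2 = x^2 - 8*x + 16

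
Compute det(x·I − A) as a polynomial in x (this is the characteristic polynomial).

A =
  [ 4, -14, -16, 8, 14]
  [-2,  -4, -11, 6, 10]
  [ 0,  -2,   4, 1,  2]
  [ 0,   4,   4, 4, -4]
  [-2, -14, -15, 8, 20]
x^5 - 28*x^4 + 312*x^3 - 1728*x^2 + 4752*x - 5184

Expanding det(x·I − A) (e.g. by cofactor expansion or by noting that A is similar to its Jordan form J, which has the same characteristic polynomial as A) gives
  χ_A(x) = x^5 - 28*x^4 + 312*x^3 - 1728*x^2 + 4752*x - 5184
which factors as (x - 6)^4*(x - 4). The eigenvalues (with algebraic multiplicities) are λ = 4 with multiplicity 1, λ = 6 with multiplicity 4.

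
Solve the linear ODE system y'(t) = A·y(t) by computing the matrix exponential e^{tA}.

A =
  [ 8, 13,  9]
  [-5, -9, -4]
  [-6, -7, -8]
e^{tA} =
  [t^2*exp(-3*t) + 11*t*exp(-3*t) + exp(-3*t), t^2*exp(-3*t) + 13*t*exp(-3*t), t^2*exp(-3*t) + 9*t*exp(-3*t)]
  [-t^2*exp(-3*t)/2 - 5*t*exp(-3*t), -t^2*exp(-3*t)/2 - 6*t*exp(-3*t) + exp(-3*t), -t^2*exp(-3*t)/2 - 4*t*exp(-3*t)]
  [-t^2*exp(-3*t)/2 - 6*t*exp(-3*t), -t^2*exp(-3*t)/2 - 7*t*exp(-3*t), -t^2*exp(-3*t)/2 - 5*t*exp(-3*t) + exp(-3*t)]

Strategy: write A = P · J · P⁻¹ where J is a Jordan canonical form, so e^{tA} = P · e^{tJ} · P⁻¹, and e^{tJ} can be computed block-by-block.

A has Jordan form
J =
  [-3,  1,  0]
  [ 0, -3,  1]
  [ 0,  0, -3]
(up to reordering of blocks).

Per-block formulas:
  For a 3×3 Jordan block J_3(-3): exp(t · J_3(-3)) = e^(-3t)·(I + t·N + (t^2/2)·N^2), where N is the 3×3 nilpotent shift.

After assembling e^{tJ} and conjugating by P, we get:

e^{tA} =
  [t^2*exp(-3*t) + 11*t*exp(-3*t) + exp(-3*t), t^2*exp(-3*t) + 13*t*exp(-3*t), t^2*exp(-3*t) + 9*t*exp(-3*t)]
  [-t^2*exp(-3*t)/2 - 5*t*exp(-3*t), -t^2*exp(-3*t)/2 - 6*t*exp(-3*t) + exp(-3*t), -t^2*exp(-3*t)/2 - 4*t*exp(-3*t)]
  [-t^2*exp(-3*t)/2 - 6*t*exp(-3*t), -t^2*exp(-3*t)/2 - 7*t*exp(-3*t), -t^2*exp(-3*t)/2 - 5*t*exp(-3*t) + exp(-3*t)]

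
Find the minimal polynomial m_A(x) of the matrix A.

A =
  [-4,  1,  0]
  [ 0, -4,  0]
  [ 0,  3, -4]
x^2 + 8*x + 16

The characteristic polynomial is χ_A(x) = (x + 4)^3, so the eigenvalues are known. The minimal polynomial is
  m_A(x) = Π_λ (x − λ)^{k_λ}
where k_λ is the size of the *largest* Jordan block for λ (equivalently, the smallest k with (A − λI)^k v = 0 for every generalised eigenvector v of λ).

  λ = -4: largest Jordan block has size 2, contributing (x + 4)^2

So m_A(x) = (x + 4)^2 = x^2 + 8*x + 16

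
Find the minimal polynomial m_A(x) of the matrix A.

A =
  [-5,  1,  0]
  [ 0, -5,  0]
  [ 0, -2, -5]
x^2 + 10*x + 25

The characteristic polynomial is χ_A(x) = (x + 5)^3, so the eigenvalues are known. The minimal polynomial is
  m_A(x) = Π_λ (x − λ)^{k_λ}
where k_λ is the size of the *largest* Jordan block for λ (equivalently, the smallest k with (A − λI)^k v = 0 for every generalised eigenvector v of λ).

  λ = -5: largest Jordan block has size 2, contributing (x + 5)^2

So m_A(x) = (x + 5)^2 = x^2 + 10*x + 25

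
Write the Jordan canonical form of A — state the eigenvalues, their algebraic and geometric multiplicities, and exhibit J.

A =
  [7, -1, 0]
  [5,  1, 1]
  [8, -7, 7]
J_3(5)

The characteristic polynomial is
  det(x·I − A) = x^3 - 15*x^2 + 75*x - 125 = (x - 5)^3

Eigenvalues and multiplicities (the geometric multiplicity of λ is n − rank(A − λI), which equals the number of Jordan blocks for λ):
  λ = 5: algebraic multiplicity = 3, geometric multiplicity = 1

Determining the block sizes for each eigenvalue:
  λ = 5: one block (gm = 1), so the single block has size am = 3 → block sizes [3]

Assembling the blocks gives a Jordan form
J =
  [5, 1, 0]
  [0, 5, 1]
  [0, 0, 5]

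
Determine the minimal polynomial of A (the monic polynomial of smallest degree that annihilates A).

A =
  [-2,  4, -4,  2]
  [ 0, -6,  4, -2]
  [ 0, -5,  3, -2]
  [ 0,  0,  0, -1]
x^2 + 3*x + 2

The characteristic polynomial is χ_A(x) = (x + 1)^2*(x + 2)^2, so the eigenvalues are known. The minimal polynomial is
  m_A(x) = Π_λ (x − λ)^{k_λ}
where k_λ is the size of the *largest* Jordan block for λ (equivalently, the smallest k with (A − λI)^k v = 0 for every generalised eigenvector v of λ).

  λ = -2: largest Jordan block has size 1, contributing (x + 2)
  λ = -1: largest Jordan block has size 1, contributing (x + 1)

So m_A(x) = (x + 1)*(x + 2) = x^2 + 3*x + 2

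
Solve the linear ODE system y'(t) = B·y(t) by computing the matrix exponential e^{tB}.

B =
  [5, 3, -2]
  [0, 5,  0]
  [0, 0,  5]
e^{tB} =
  [exp(5*t), 3*t*exp(5*t), -2*t*exp(5*t)]
  [0, exp(5*t), 0]
  [0, 0, exp(5*t)]

Strategy: write B = P · J · P⁻¹ where J is a Jordan canonical form, so e^{tB} = P · e^{tJ} · P⁻¹, and e^{tJ} can be computed block-by-block.

B has Jordan form
J =
  [5, 1, 0]
  [0, 5, 0]
  [0, 0, 5]
(up to reordering of blocks).

Per-block formulas:
  For a 2×2 Jordan block J_2(5): exp(t · J_2(5)) = e^(5t)·(I + t·N), where N is the 2×2 nilpotent shift.
  For a 1×1 block at λ = 5: exp(t · [5]) = [e^(5t)].

After assembling e^{tJ} and conjugating by P, we get:

e^{tB} =
  [exp(5*t), 3*t*exp(5*t), -2*t*exp(5*t)]
  [0, exp(5*t), 0]
  [0, 0, exp(5*t)]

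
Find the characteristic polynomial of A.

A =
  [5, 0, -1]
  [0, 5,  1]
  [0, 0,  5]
x^3 - 15*x^2 + 75*x - 125

Expanding det(x·I − A) (e.g. by cofactor expansion or by noting that A is similar to its Jordan form J, which has the same characteristic polynomial as A) gives
  χ_A(x) = x^3 - 15*x^2 + 75*x - 125
which factors as (x - 5)^3. The eigenvalues (with algebraic multiplicities) are λ = 5 with multiplicity 3.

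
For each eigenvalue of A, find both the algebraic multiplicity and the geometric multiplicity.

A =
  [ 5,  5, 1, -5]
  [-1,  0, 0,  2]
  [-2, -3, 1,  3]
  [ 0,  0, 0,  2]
λ = 2: alg = 4, geom = 2

Step 1 — factor the characteristic polynomial to read off the algebraic multiplicities:
  χ_A(x) = (x - 2)^4

Step 2 — compute geometric multiplicities via the rank-nullity identity g(λ) = n − rank(A − λI):
  rank(A − (2)·I) = 2, so dim ker(A − (2)·I) = n − 2 = 2

Summary:
  λ = 2: algebraic multiplicity = 4, geometric multiplicity = 2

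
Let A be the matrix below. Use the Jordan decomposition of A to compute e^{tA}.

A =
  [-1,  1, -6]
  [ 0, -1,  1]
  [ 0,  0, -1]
e^{tA} =
  [exp(-t), t*exp(-t), t^2*exp(-t)/2 - 6*t*exp(-t)]
  [0, exp(-t), t*exp(-t)]
  [0, 0, exp(-t)]

Strategy: write A = P · J · P⁻¹ where J is a Jordan canonical form, so e^{tA} = P · e^{tJ} · P⁻¹, and e^{tJ} can be computed block-by-block.

A has Jordan form
J =
  [-1,  1,  0]
  [ 0, -1,  1]
  [ 0,  0, -1]
(up to reordering of blocks).

Per-block formulas:
  For a 3×3 Jordan block J_3(-1): exp(t · J_3(-1)) = e^(-1t)·(I + t·N + (t^2/2)·N^2), where N is the 3×3 nilpotent shift.

After assembling e^{tJ} and conjugating by P, we get:

e^{tA} =
  [exp(-t), t*exp(-t), t^2*exp(-t)/2 - 6*t*exp(-t)]
  [0, exp(-t), t*exp(-t)]
  [0, 0, exp(-t)]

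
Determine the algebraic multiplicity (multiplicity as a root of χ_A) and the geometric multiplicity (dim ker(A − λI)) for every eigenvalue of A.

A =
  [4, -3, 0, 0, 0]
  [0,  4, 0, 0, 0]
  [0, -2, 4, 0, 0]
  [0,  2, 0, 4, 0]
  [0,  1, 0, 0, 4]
λ = 4: alg = 5, geom = 4

Step 1 — factor the characteristic polynomial to read off the algebraic multiplicities:
  χ_A(x) = (x - 4)^5

Step 2 — compute geometric multiplicities via the rank-nullity identity g(λ) = n − rank(A − λI):
  rank(A − (4)·I) = 1, so dim ker(A − (4)·I) = n − 1 = 4

Summary:
  λ = 4: algebraic multiplicity = 5, geometric multiplicity = 4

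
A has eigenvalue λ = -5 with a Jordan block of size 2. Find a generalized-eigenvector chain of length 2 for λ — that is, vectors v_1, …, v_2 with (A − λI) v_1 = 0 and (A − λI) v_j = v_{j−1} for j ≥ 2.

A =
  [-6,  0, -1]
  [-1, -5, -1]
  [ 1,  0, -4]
A Jordan chain for λ = -5 of length 2:
v_1 = (-1, -1, 1)ᵀ
v_2 = (1, 0, 0)ᵀ

Let N = A − (-5)·I. We want v_2 with N^2 v_2 = 0 but N^1 v_2 ≠ 0; then v_{j-1} := N · v_j for j = 2, …, 2.

Pick v_2 = (1, 0, 0)ᵀ.
Then v_1 = N · v_2 = (-1, -1, 1)ᵀ.

Sanity check: (A − (-5)·I) v_1 = (0, 0, 0)ᵀ = 0. ✓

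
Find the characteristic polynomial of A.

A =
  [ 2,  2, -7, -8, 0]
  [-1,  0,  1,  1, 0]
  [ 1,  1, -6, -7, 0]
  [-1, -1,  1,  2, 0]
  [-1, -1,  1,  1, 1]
x^5 + x^4 - 14*x^3 + 26*x^2 - 19*x + 5

Expanding det(x·I − A) (e.g. by cofactor expansion or by noting that A is similar to its Jordan form J, which has the same characteristic polynomial as A) gives
  χ_A(x) = x^5 + x^4 - 14*x^3 + 26*x^2 - 19*x + 5
which factors as (x - 1)^4*(x + 5). The eigenvalues (with algebraic multiplicities) are λ = -5 with multiplicity 1, λ = 1 with multiplicity 4.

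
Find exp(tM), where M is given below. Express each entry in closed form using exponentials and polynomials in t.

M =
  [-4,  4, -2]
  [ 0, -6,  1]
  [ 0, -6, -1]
e^{tM} =
  [exp(-4*t), 4*exp(-3*t) - 4*exp(-4*t), -2*exp(-3*t) + 2*exp(-4*t)]
  [0, -2*exp(-3*t) + 3*exp(-4*t), exp(-3*t) - exp(-4*t)]
  [0, -6*exp(-3*t) + 6*exp(-4*t), 3*exp(-3*t) - 2*exp(-4*t)]

Strategy: write M = P · J · P⁻¹ where J is a Jordan canonical form, so e^{tM} = P · e^{tJ} · P⁻¹, and e^{tJ} can be computed block-by-block.

M has Jordan form
J =
  [-4,  0,  0]
  [ 0, -4,  0]
  [ 0,  0, -3]
(up to reordering of blocks).

Per-block formulas:
  For a 1×1 block at λ = -3: exp(t · [-3]) = [e^(-3t)].
  For a 1×1 block at λ = -4: exp(t · [-4]) = [e^(-4t)].

After assembling e^{tJ} and conjugating by P, we get:

e^{tM} =
  [exp(-4*t), 4*exp(-3*t) - 4*exp(-4*t), -2*exp(-3*t) + 2*exp(-4*t)]
  [0, -2*exp(-3*t) + 3*exp(-4*t), exp(-3*t) - exp(-4*t)]
  [0, -6*exp(-3*t) + 6*exp(-4*t), 3*exp(-3*t) - 2*exp(-4*t)]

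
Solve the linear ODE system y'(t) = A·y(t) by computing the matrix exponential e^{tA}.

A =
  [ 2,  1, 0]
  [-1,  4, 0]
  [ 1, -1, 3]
e^{tA} =
  [-t*exp(3*t) + exp(3*t), t*exp(3*t), 0]
  [-t*exp(3*t), t*exp(3*t) + exp(3*t), 0]
  [t*exp(3*t), -t*exp(3*t), exp(3*t)]

Strategy: write A = P · J · P⁻¹ where J is a Jordan canonical form, so e^{tA} = P · e^{tJ} · P⁻¹, and e^{tJ} can be computed block-by-block.

A has Jordan form
J =
  [3, 1, 0]
  [0, 3, 0]
  [0, 0, 3]
(up to reordering of blocks).

Per-block formulas:
  For a 1×1 block at λ = 3: exp(t · [3]) = [e^(3t)].
  For a 2×2 Jordan block J_2(3): exp(t · J_2(3)) = e^(3t)·(I + t·N), where N is the 2×2 nilpotent shift.

After assembling e^{tJ} and conjugating by P, we get:

e^{tA} =
  [-t*exp(3*t) + exp(3*t), t*exp(3*t), 0]
  [-t*exp(3*t), t*exp(3*t) + exp(3*t), 0]
  [t*exp(3*t), -t*exp(3*t), exp(3*t)]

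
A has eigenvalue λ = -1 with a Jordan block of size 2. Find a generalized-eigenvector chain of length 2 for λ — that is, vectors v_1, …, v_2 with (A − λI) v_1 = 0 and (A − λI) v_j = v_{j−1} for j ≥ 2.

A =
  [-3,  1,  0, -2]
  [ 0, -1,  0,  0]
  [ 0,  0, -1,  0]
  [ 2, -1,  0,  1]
A Jordan chain for λ = -1 of length 2:
v_1 = (-2, 0, 0, 2)ᵀ
v_2 = (1, 0, 0, 0)ᵀ

Let N = A − (-1)·I. We want v_2 with N^2 v_2 = 0 but N^1 v_2 ≠ 0; then v_{j-1} := N · v_j for j = 2, …, 2.

Pick v_2 = (1, 0, 0, 0)ᵀ.
Then v_1 = N · v_2 = (-2, 0, 0, 2)ᵀ.

Sanity check: (A − (-1)·I) v_1 = (0, 0, 0, 0)ᵀ = 0. ✓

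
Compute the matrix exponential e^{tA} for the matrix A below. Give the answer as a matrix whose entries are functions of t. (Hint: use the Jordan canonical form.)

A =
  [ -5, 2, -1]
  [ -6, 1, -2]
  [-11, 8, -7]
e^{tA} =
  [-t*exp(-4*t) + exp(-4*t), 2*t*exp(-4*t), -t*exp(-4*t)]
  [-4*t*exp(-4*t) - 2*exp(-3*t) + 2*exp(-4*t), 8*t*exp(-4*t) - 3*exp(-3*t) + 4*exp(-4*t), -4*t*exp(-4*t) + 2*exp(-3*t) - 2*exp(-4*t)]
  [-7*t*exp(-4*t) - 4*exp(-3*t) + 4*exp(-4*t), 14*t*exp(-4*t) - 6*exp(-3*t) + 6*exp(-4*t), -7*t*exp(-4*t) + 4*exp(-3*t) - 3*exp(-4*t)]

Strategy: write A = P · J · P⁻¹ where J is a Jordan canonical form, so e^{tA} = P · e^{tJ} · P⁻¹, and e^{tJ} can be computed block-by-block.

A has Jordan form
J =
  [-4,  1,  0]
  [ 0, -4,  0]
  [ 0,  0, -3]
(up to reordering of blocks).

Per-block formulas:
  For a 1×1 block at λ = -3: exp(t · [-3]) = [e^(-3t)].
  For a 2×2 Jordan block J_2(-4): exp(t · J_2(-4)) = e^(-4t)·(I + t·N), where N is the 2×2 nilpotent shift.

After assembling e^{tJ} and conjugating by P, we get:

e^{tA} =
  [-t*exp(-4*t) + exp(-4*t), 2*t*exp(-4*t), -t*exp(-4*t)]
  [-4*t*exp(-4*t) - 2*exp(-3*t) + 2*exp(-4*t), 8*t*exp(-4*t) - 3*exp(-3*t) + 4*exp(-4*t), -4*t*exp(-4*t) + 2*exp(-3*t) - 2*exp(-4*t)]
  [-7*t*exp(-4*t) - 4*exp(-3*t) + 4*exp(-4*t), 14*t*exp(-4*t) - 6*exp(-3*t) + 6*exp(-4*t), -7*t*exp(-4*t) + 4*exp(-3*t) - 3*exp(-4*t)]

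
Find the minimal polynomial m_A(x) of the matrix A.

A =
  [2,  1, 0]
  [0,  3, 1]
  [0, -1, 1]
x^3 - 6*x^2 + 12*x - 8

The characteristic polynomial is χ_A(x) = (x - 2)^3, so the eigenvalues are known. The minimal polynomial is
  m_A(x) = Π_λ (x − λ)^{k_λ}
where k_λ is the size of the *largest* Jordan block for λ (equivalently, the smallest k with (A − λI)^k v = 0 for every generalised eigenvector v of λ).

  λ = 2: largest Jordan block has size 3, contributing (x − 2)^3

So m_A(x) = (x - 2)^3 = x^3 - 6*x^2 + 12*x - 8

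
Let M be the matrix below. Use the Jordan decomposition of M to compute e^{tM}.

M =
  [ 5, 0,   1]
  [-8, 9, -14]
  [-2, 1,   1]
e^{tM} =
  [-t^2*exp(5*t) + exp(5*t), t^2*exp(5*t)/2, -2*t^2*exp(5*t) + t*exp(5*t)]
  [-2*t^2*exp(5*t) - 8*t*exp(5*t), t^2*exp(5*t) + 4*t*exp(5*t) + exp(5*t), -4*t^2*exp(5*t) - 14*t*exp(5*t)]
  [-2*t*exp(5*t), t*exp(5*t), -4*t*exp(5*t) + exp(5*t)]

Strategy: write M = P · J · P⁻¹ where J is a Jordan canonical form, so e^{tM} = P · e^{tJ} · P⁻¹, and e^{tJ} can be computed block-by-block.

M has Jordan form
J =
  [5, 1, 0]
  [0, 5, 1]
  [0, 0, 5]
(up to reordering of blocks).

Per-block formulas:
  For a 3×3 Jordan block J_3(5): exp(t · J_3(5)) = e^(5t)·(I + t·N + (t^2/2)·N^2), where N is the 3×3 nilpotent shift.

After assembling e^{tJ} and conjugating by P, we get:

e^{tM} =
  [-t^2*exp(5*t) + exp(5*t), t^2*exp(5*t)/2, -2*t^2*exp(5*t) + t*exp(5*t)]
  [-2*t^2*exp(5*t) - 8*t*exp(5*t), t^2*exp(5*t) + 4*t*exp(5*t) + exp(5*t), -4*t^2*exp(5*t) - 14*t*exp(5*t)]
  [-2*t*exp(5*t), t*exp(5*t), -4*t*exp(5*t) + exp(5*t)]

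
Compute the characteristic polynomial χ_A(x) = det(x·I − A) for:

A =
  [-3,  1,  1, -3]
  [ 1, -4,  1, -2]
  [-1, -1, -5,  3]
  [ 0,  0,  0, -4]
x^4 + 16*x^3 + 96*x^2 + 256*x + 256

Expanding det(x·I − A) (e.g. by cofactor expansion or by noting that A is similar to its Jordan form J, which has the same characteristic polynomial as A) gives
  χ_A(x) = x^4 + 16*x^3 + 96*x^2 + 256*x + 256
which factors as (x + 4)^4. The eigenvalues (with algebraic multiplicities) are λ = -4 with multiplicity 4.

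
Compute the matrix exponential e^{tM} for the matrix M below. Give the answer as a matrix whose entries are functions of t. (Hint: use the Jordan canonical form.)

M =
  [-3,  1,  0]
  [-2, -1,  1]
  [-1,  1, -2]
e^{tM} =
  [-t^2*exp(-2*t)/2 - t*exp(-2*t) + exp(-2*t), t*exp(-2*t), t^2*exp(-2*t)/2]
  [-t^2*exp(-2*t)/2 - 2*t*exp(-2*t), t*exp(-2*t) + exp(-2*t), t^2*exp(-2*t)/2 + t*exp(-2*t)]
  [-t^2*exp(-2*t)/2 - t*exp(-2*t), t*exp(-2*t), t^2*exp(-2*t)/2 + exp(-2*t)]

Strategy: write M = P · J · P⁻¹ where J is a Jordan canonical form, so e^{tM} = P · e^{tJ} · P⁻¹, and e^{tJ} can be computed block-by-block.

M has Jordan form
J =
  [-2,  1,  0]
  [ 0, -2,  1]
  [ 0,  0, -2]
(up to reordering of blocks).

Per-block formulas:
  For a 3×3 Jordan block J_3(-2): exp(t · J_3(-2)) = e^(-2t)·(I + t·N + (t^2/2)·N^2), where N is the 3×3 nilpotent shift.

After assembling e^{tJ} and conjugating by P, we get:

e^{tM} =
  [-t^2*exp(-2*t)/2 - t*exp(-2*t) + exp(-2*t), t*exp(-2*t), t^2*exp(-2*t)/2]
  [-t^2*exp(-2*t)/2 - 2*t*exp(-2*t), t*exp(-2*t) + exp(-2*t), t^2*exp(-2*t)/2 + t*exp(-2*t)]
  [-t^2*exp(-2*t)/2 - t*exp(-2*t), t*exp(-2*t), t^2*exp(-2*t)/2 + exp(-2*t)]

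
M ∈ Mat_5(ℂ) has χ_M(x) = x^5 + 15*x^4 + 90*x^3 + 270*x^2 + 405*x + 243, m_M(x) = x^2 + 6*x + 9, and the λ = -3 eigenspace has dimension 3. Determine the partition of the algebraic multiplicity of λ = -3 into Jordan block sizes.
Block sizes for λ = -3: [2, 2, 1]

Step 1 — from the characteristic polynomial, algebraic multiplicity of λ = -3 is 5. From dim ker(M − (-3)·I) = 3, there are exactly 3 Jordan blocks for λ = -3.
Step 2 — from the minimal polynomial, the factor (x + 3)^2 tells us the largest block for λ = -3 has size 2.
Step 3 — with total size 5, 3 blocks, and largest block 2, the block sizes (in nonincreasing order) are [2, 2, 1].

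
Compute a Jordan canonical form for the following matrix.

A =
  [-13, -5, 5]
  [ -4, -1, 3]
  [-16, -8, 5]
J_3(-3)

The characteristic polynomial is
  det(x·I − A) = x^3 + 9*x^2 + 27*x + 27 = (x + 3)^3

Eigenvalues and multiplicities (the geometric multiplicity of λ is n − rank(A − λI), which equals the number of Jordan blocks for λ):
  λ = -3: algebraic multiplicity = 3, geometric multiplicity = 1

Determining the block sizes for each eigenvalue:
  λ = -3: one block (gm = 1), so the single block has size am = 3 → block sizes [3]

Assembling the blocks gives a Jordan form
J =
  [-3,  1,  0]
  [ 0, -3,  1]
  [ 0,  0, -3]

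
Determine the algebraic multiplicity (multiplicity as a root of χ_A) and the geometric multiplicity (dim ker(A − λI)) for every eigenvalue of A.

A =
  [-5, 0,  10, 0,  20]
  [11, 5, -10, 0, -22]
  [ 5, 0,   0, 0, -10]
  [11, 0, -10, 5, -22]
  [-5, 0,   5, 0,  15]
λ = 0: alg = 1, geom = 1; λ = 5: alg = 4, geom = 3

Step 1 — factor the characteristic polynomial to read off the algebraic multiplicities:
  χ_A(x) = x*(x - 5)^4

Step 2 — compute geometric multiplicities via the rank-nullity identity g(λ) = n − rank(A − λI):
  rank(A − (0)·I) = 4, so dim ker(A − (0)·I) = n − 4 = 1
  rank(A − (5)·I) = 2, so dim ker(A − (5)·I) = n − 2 = 3

Summary:
  λ = 0: algebraic multiplicity = 1, geometric multiplicity = 1
  λ = 5: algebraic multiplicity = 4, geometric multiplicity = 3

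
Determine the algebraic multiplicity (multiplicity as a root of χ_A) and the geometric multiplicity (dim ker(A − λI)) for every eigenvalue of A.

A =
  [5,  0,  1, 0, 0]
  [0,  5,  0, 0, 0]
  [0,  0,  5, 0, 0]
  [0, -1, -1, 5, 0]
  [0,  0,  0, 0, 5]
λ = 5: alg = 5, geom = 3

Step 1 — factor the characteristic polynomial to read off the algebraic multiplicities:
  χ_A(x) = (x - 5)^5

Step 2 — compute geometric multiplicities via the rank-nullity identity g(λ) = n − rank(A − λI):
  rank(A − (5)·I) = 2, so dim ker(A − (5)·I) = n − 2 = 3

Summary:
  λ = 5: algebraic multiplicity = 5, geometric multiplicity = 3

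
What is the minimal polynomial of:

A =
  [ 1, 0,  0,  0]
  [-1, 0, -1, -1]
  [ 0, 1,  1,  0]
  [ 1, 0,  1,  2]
x^3 - 3*x^2 + 3*x - 1

The characteristic polynomial is χ_A(x) = (x - 1)^4, so the eigenvalues are known. The minimal polynomial is
  m_A(x) = Π_λ (x − λ)^{k_λ}
where k_λ is the size of the *largest* Jordan block for λ (equivalently, the smallest k with (A − λI)^k v = 0 for every generalised eigenvector v of λ).

  λ = 1: largest Jordan block has size 3, contributing (x − 1)^3

So m_A(x) = (x - 1)^3 = x^3 - 3*x^2 + 3*x - 1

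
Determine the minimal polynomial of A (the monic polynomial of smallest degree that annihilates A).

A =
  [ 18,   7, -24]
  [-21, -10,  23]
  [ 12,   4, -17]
x^3 + 9*x^2 + 27*x + 27

The characteristic polynomial is χ_A(x) = (x + 3)^3, so the eigenvalues are known. The minimal polynomial is
  m_A(x) = Π_λ (x − λ)^{k_λ}
where k_λ is the size of the *largest* Jordan block for λ (equivalently, the smallest k with (A − λI)^k v = 0 for every generalised eigenvector v of λ).

  λ = -3: largest Jordan block has size 3, contributing (x + 3)^3

So m_A(x) = (x + 3)^3 = x^3 + 9*x^2 + 27*x + 27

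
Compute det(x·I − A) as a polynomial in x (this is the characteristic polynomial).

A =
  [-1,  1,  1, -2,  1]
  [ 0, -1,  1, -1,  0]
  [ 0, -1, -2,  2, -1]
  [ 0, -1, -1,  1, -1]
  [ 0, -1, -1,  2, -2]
x^5 + 5*x^4 + 10*x^3 + 10*x^2 + 5*x + 1

Expanding det(x·I − A) (e.g. by cofactor expansion or by noting that A is similar to its Jordan form J, which has the same characteristic polynomial as A) gives
  χ_A(x) = x^5 + 5*x^4 + 10*x^3 + 10*x^2 + 5*x + 1
which factors as (x + 1)^5. The eigenvalues (with algebraic multiplicities) are λ = -1 with multiplicity 5.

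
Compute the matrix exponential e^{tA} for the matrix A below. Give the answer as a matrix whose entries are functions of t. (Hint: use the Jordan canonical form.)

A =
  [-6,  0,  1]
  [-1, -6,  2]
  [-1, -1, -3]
e^{tA} =
  [-t*exp(-5*t) + exp(-5*t), -t^2*exp(-5*t)/2, t^2*exp(-5*t)/2 + t*exp(-5*t)]
  [-t*exp(-5*t), -t^2*exp(-5*t)/2 - t*exp(-5*t) + exp(-5*t), t^2*exp(-5*t)/2 + 2*t*exp(-5*t)]
  [-t*exp(-5*t), -t^2*exp(-5*t)/2 - t*exp(-5*t), t^2*exp(-5*t)/2 + 2*t*exp(-5*t) + exp(-5*t)]

Strategy: write A = P · J · P⁻¹ where J is a Jordan canonical form, so e^{tA} = P · e^{tJ} · P⁻¹, and e^{tJ} can be computed block-by-block.

A has Jordan form
J =
  [-5,  1,  0]
  [ 0, -5,  1]
  [ 0,  0, -5]
(up to reordering of blocks).

Per-block formulas:
  For a 3×3 Jordan block J_3(-5): exp(t · J_3(-5)) = e^(-5t)·(I + t·N + (t^2/2)·N^2), where N is the 3×3 nilpotent shift.

After assembling e^{tJ} and conjugating by P, we get:

e^{tA} =
  [-t*exp(-5*t) + exp(-5*t), -t^2*exp(-5*t)/2, t^2*exp(-5*t)/2 + t*exp(-5*t)]
  [-t*exp(-5*t), -t^2*exp(-5*t)/2 - t*exp(-5*t) + exp(-5*t), t^2*exp(-5*t)/2 + 2*t*exp(-5*t)]
  [-t*exp(-5*t), -t^2*exp(-5*t)/2 - t*exp(-5*t), t^2*exp(-5*t)/2 + 2*t*exp(-5*t) + exp(-5*t)]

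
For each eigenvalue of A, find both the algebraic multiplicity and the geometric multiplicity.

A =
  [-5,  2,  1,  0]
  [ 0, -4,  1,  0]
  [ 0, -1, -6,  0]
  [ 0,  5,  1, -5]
λ = -5: alg = 4, geom = 2

Step 1 — factor the characteristic polynomial to read off the algebraic multiplicities:
  χ_A(x) = (x + 5)^4

Step 2 — compute geometric multiplicities via the rank-nullity identity g(λ) = n − rank(A − λI):
  rank(A − (-5)·I) = 2, so dim ker(A − (-5)·I) = n − 2 = 2

Summary:
  λ = -5: algebraic multiplicity = 4, geometric multiplicity = 2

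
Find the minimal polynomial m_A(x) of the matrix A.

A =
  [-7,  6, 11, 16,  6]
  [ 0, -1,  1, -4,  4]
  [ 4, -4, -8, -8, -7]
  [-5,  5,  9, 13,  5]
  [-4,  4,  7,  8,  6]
x^5 - 3*x^4 - 6*x^3 + 10*x^2 + 21*x + 9

The characteristic polynomial is χ_A(x) = (x - 3)^2*(x + 1)^3, so the eigenvalues are known. The minimal polynomial is
  m_A(x) = Π_λ (x − λ)^{k_λ}
where k_λ is the size of the *largest* Jordan block for λ (equivalently, the smallest k with (A − λI)^k v = 0 for every generalised eigenvector v of λ).

  λ = -1: largest Jordan block has size 3, contributing (x + 1)^3
  λ = 3: largest Jordan block has size 2, contributing (x − 3)^2

So m_A(x) = (x - 3)^2*(x + 1)^3 = x^5 - 3*x^4 - 6*x^3 + 10*x^2 + 21*x + 9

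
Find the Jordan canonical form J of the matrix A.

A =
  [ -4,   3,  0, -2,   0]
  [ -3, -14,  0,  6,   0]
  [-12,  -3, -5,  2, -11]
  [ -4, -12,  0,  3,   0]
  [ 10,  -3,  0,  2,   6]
J_2(-5) ⊕ J_1(-5) ⊕ J_1(-5) ⊕ J_1(6)

The characteristic polynomial is
  det(x·I − A) = x^5 + 14*x^4 + 30*x^3 - 400*x^2 - 2375*x - 3750 = (x - 6)*(x + 5)^4

Eigenvalues and multiplicities (the geometric multiplicity of λ is n − rank(A − λI), which equals the number of Jordan blocks for λ):
  λ = -5: algebraic multiplicity = 4, geometric multiplicity = 3
  λ = 6: algebraic multiplicity = 1, geometric multiplicity = 1

Determining the block sizes for each eigenvalue:
  λ = -5: 3 blocks summing to 4 forces exactly one block of size 2 and the rest size 1 → block sizes [2, 1, 1]
  λ = 6: one block (gm = 1), so the single block has size am = 1 → block sizes [1]

Assembling the blocks gives a Jordan form
J =
  [-5,  1,  0,  0, 0]
  [ 0, -5,  0,  0, 0]
  [ 0,  0, -5,  0, 0]
  [ 0,  0,  0, -5, 0]
  [ 0,  0,  0,  0, 6]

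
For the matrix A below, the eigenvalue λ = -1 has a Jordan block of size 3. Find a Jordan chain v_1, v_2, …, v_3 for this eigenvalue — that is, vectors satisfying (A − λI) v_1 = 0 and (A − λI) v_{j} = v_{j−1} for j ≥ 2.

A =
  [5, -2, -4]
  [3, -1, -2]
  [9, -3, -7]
A Jordan chain for λ = -1 of length 3:
v_1 = (-6, 0, -9)ᵀ
v_2 = (6, 3, 9)ᵀ
v_3 = (1, 0, 0)ᵀ

Let N = A − (-1)·I. We want v_3 with N^3 v_3 = 0 but N^2 v_3 ≠ 0; then v_{j-1} := N · v_j for j = 3, …, 2.

Pick v_3 = (1, 0, 0)ᵀ.
Then v_2 = N · v_3 = (6, 3, 9)ᵀ.
Then v_1 = N · v_2 = (-6, 0, -9)ᵀ.

Sanity check: (A − (-1)·I) v_1 = (0, 0, 0)ᵀ = 0. ✓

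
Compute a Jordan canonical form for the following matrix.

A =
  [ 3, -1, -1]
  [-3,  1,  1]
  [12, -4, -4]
J_2(0) ⊕ J_1(0)

The characteristic polynomial is
  det(x·I − A) = x^3

Eigenvalues and multiplicities (the geometric multiplicity of λ is n − rank(A − λI), which equals the number of Jordan blocks for λ):
  λ = 0: algebraic multiplicity = 3, geometric multiplicity = 2

Determining the block sizes for each eigenvalue:
  λ = 0: 2 blocks summing to 3 forces exactly one block of size 2 and the rest size 1 → block sizes [2, 1]

Assembling the blocks gives a Jordan form
J =
  [0, 1, 0]
  [0, 0, 0]
  [0, 0, 0]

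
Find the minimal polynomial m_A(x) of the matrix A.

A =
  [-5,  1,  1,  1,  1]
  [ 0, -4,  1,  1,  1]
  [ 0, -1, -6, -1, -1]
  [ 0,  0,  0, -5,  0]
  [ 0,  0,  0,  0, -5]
x^2 + 10*x + 25

The characteristic polynomial is χ_A(x) = (x + 5)^5, so the eigenvalues are known. The minimal polynomial is
  m_A(x) = Π_λ (x − λ)^{k_λ}
where k_λ is the size of the *largest* Jordan block for λ (equivalently, the smallest k with (A − λI)^k v = 0 for every generalised eigenvector v of λ).

  λ = -5: largest Jordan block has size 2, contributing (x + 5)^2

So m_A(x) = (x + 5)^2 = x^2 + 10*x + 25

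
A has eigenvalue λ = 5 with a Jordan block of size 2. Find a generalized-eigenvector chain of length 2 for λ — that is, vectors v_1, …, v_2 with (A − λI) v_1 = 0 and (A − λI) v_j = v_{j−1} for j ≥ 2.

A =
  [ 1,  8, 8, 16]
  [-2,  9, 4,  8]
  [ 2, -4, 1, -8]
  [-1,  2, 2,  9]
A Jordan chain for λ = 5 of length 2:
v_1 = (-4, -2, 2, -1)ᵀ
v_2 = (1, 0, 0, 0)ᵀ

Let N = A − (5)·I. We want v_2 with N^2 v_2 = 0 but N^1 v_2 ≠ 0; then v_{j-1} := N · v_j for j = 2, …, 2.

Pick v_2 = (1, 0, 0, 0)ᵀ.
Then v_1 = N · v_2 = (-4, -2, 2, -1)ᵀ.

Sanity check: (A − (5)·I) v_1 = (0, 0, 0, 0)ᵀ = 0. ✓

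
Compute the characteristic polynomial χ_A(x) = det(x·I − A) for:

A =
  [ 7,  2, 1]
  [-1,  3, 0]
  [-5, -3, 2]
x^3 - 12*x^2 + 48*x - 64

Expanding det(x·I − A) (e.g. by cofactor expansion or by noting that A is similar to its Jordan form J, which has the same characteristic polynomial as A) gives
  χ_A(x) = x^3 - 12*x^2 + 48*x - 64
which factors as (x - 4)^3. The eigenvalues (with algebraic multiplicities) are λ = 4 with multiplicity 3.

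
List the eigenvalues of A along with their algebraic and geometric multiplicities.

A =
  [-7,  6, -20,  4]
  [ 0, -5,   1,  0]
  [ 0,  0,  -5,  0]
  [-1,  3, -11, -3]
λ = -5: alg = 4, geom = 2

Step 1 — factor the characteristic polynomial to read off the algebraic multiplicities:
  χ_A(x) = (x + 5)^4

Step 2 — compute geometric multiplicities via the rank-nullity identity g(λ) = n − rank(A − λI):
  rank(A − (-5)·I) = 2, so dim ker(A − (-5)·I) = n − 2 = 2

Summary:
  λ = -5: algebraic multiplicity = 4, geometric multiplicity = 2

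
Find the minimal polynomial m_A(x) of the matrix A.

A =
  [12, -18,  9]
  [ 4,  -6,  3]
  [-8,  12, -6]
x^2

The characteristic polynomial is χ_A(x) = x^3, so the eigenvalues are known. The minimal polynomial is
  m_A(x) = Π_λ (x − λ)^{k_λ}
where k_λ is the size of the *largest* Jordan block for λ (equivalently, the smallest k with (A − λI)^k v = 0 for every generalised eigenvector v of λ).

  λ = 0: largest Jordan block has size 2, contributing (x − 0)^2

So m_A(x) = x^2 = x^2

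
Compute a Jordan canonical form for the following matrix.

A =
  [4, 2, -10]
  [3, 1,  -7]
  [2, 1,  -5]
J_3(0)

The characteristic polynomial is
  det(x·I − A) = x^3

Eigenvalues and multiplicities (the geometric multiplicity of λ is n − rank(A − λI), which equals the number of Jordan blocks for λ):
  λ = 0: algebraic multiplicity = 3, geometric multiplicity = 1

Determining the block sizes for each eigenvalue:
  λ = 0: one block (gm = 1), so the single block has size am = 3 → block sizes [3]

Assembling the blocks gives a Jordan form
J =
  [0, 1, 0]
  [0, 0, 1]
  [0, 0, 0]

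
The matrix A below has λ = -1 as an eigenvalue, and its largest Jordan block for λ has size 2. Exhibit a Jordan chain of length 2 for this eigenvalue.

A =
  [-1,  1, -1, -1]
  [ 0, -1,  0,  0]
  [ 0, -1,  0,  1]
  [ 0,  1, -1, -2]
A Jordan chain for λ = -1 of length 2:
v_1 = (1, 0, -1, 1)ᵀ
v_2 = (0, 1, 0, 0)ᵀ

Let N = A − (-1)·I. We want v_2 with N^2 v_2 = 0 but N^1 v_2 ≠ 0; then v_{j-1} := N · v_j for j = 2, …, 2.

Pick v_2 = (0, 1, 0, 0)ᵀ.
Then v_1 = N · v_2 = (1, 0, -1, 1)ᵀ.

Sanity check: (A − (-1)·I) v_1 = (0, 0, 0, 0)ᵀ = 0. ✓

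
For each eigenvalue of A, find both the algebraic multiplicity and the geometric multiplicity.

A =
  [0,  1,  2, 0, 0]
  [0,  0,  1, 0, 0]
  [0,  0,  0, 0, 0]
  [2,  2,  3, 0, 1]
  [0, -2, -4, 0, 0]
λ = 0: alg = 5, geom = 2

Step 1 — factor the characteristic polynomial to read off the algebraic multiplicities:
  χ_A(x) = x^5

Step 2 — compute geometric multiplicities via the rank-nullity identity g(λ) = n − rank(A − λI):
  rank(A − (0)·I) = 3, so dim ker(A − (0)·I) = n − 3 = 2

Summary:
  λ = 0: algebraic multiplicity = 5, geometric multiplicity = 2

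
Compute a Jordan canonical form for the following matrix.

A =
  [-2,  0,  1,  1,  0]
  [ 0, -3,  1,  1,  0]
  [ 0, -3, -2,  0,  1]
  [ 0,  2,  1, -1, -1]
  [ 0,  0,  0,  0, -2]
J_3(-2) ⊕ J_2(-2)

The characteristic polynomial is
  det(x·I − A) = x^5 + 10*x^4 + 40*x^3 + 80*x^2 + 80*x + 32 = (x + 2)^5

Eigenvalues and multiplicities (the geometric multiplicity of λ is n − rank(A − λI), which equals the number of Jordan blocks for λ):
  λ = -2: algebraic multiplicity = 5, geometric multiplicity = 2

Determining the block sizes for each eigenvalue:
  λ = -2: with am = 5 and gm = 2, the partition is not yet determined (e.g. several partitions of 5 into 2 parts exist). Let N = A − (-2)·I. Computing rank(N^1) = 3, rank(N^2) = 1, rank(N^3) = 0; the number of blocks of size ≥ j is rank(N^{j−1}) − rank(N^j), giving [2, 2, 1]. So we have 1 block(s) of size 3, 1 block(s) of size 2 → block sizes [3, 2]

Assembling the blocks gives a Jordan form
J =
  [-2,  1,  0,  0,  0]
  [ 0, -2,  1,  0,  0]
  [ 0,  0, -2,  0,  0]
  [ 0,  0,  0, -2,  1]
  [ 0,  0,  0,  0, -2]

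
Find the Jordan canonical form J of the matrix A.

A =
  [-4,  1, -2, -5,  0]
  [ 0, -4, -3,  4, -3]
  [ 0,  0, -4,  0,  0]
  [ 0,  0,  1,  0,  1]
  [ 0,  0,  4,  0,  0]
J_2(-4) ⊕ J_1(-4) ⊕ J_2(0)

The characteristic polynomial is
  det(x·I − A) = x^5 + 12*x^4 + 48*x^3 + 64*x^2 = x^2*(x + 4)^3

Eigenvalues and multiplicities (the geometric multiplicity of λ is n − rank(A − λI), which equals the number of Jordan blocks for λ):
  λ = -4: algebraic multiplicity = 3, geometric multiplicity = 2
  λ = 0: algebraic multiplicity = 2, geometric multiplicity = 1

Determining the block sizes for each eigenvalue:
  λ = -4: 2 blocks summing to 3 forces exactly one block of size 2 and the rest size 1 → block sizes [2, 1]
  λ = 0: one block (gm = 1), so the single block has size am = 2 → block sizes [2]

Assembling the blocks gives a Jordan form
J =
  [-4,  1,  0, 0, 0]
  [ 0, -4,  0, 0, 0]
  [ 0,  0, -4, 0, 0]
  [ 0,  0,  0, 0, 1]
  [ 0,  0,  0, 0, 0]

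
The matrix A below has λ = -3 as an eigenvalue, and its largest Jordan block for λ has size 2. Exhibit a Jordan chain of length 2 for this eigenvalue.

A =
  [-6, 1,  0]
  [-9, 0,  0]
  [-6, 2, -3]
A Jordan chain for λ = -3 of length 2:
v_1 = (-3, -9, -6)ᵀ
v_2 = (1, 0, 0)ᵀ

Let N = A − (-3)·I. We want v_2 with N^2 v_2 = 0 but N^1 v_2 ≠ 0; then v_{j-1} := N · v_j for j = 2, …, 2.

Pick v_2 = (1, 0, 0)ᵀ.
Then v_1 = N · v_2 = (-3, -9, -6)ᵀ.

Sanity check: (A − (-3)·I) v_1 = (0, 0, 0)ᵀ = 0. ✓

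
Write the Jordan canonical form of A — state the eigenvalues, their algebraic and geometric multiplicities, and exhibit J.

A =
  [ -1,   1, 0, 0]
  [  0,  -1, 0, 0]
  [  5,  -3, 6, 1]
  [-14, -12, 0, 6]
J_2(-1) ⊕ J_2(6)

The characteristic polynomial is
  det(x·I − A) = x^4 - 10*x^3 + 13*x^2 + 60*x + 36 = (x - 6)^2*(x + 1)^2

Eigenvalues and multiplicities (the geometric multiplicity of λ is n − rank(A − λI), which equals the number of Jordan blocks for λ):
  λ = -1: algebraic multiplicity = 2, geometric multiplicity = 1
  λ = 6: algebraic multiplicity = 2, geometric multiplicity = 1

Determining the block sizes for each eigenvalue:
  λ = -1: one block (gm = 1), so the single block has size am = 2 → block sizes [2]
  λ = 6: one block (gm = 1), so the single block has size am = 2 → block sizes [2]

Assembling the blocks gives a Jordan form
J =
  [-1,  1, 0, 0]
  [ 0, -1, 0, 0]
  [ 0,  0, 6, 1]
  [ 0,  0, 0, 6]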